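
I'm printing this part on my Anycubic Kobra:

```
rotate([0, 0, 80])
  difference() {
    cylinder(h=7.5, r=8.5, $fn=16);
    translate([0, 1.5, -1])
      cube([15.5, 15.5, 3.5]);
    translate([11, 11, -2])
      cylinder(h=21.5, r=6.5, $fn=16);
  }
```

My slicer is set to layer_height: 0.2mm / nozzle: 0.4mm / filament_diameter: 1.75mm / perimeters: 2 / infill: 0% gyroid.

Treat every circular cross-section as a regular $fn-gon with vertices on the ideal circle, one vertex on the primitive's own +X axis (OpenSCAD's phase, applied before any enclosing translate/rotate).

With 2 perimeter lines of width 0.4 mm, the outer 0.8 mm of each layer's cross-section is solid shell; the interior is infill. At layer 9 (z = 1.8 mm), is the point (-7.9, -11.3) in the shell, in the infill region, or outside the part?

At z = 1.8 mm: the r=8.5 cylinder contributes a regular 16-gon of circumradius 8.5; the cube at (0, 1.5) is present — its section is the full 15.5×15.5 rectangle; the r=6.5 cylinder at (11, 11) contributes a regular 16-gon of circumradius 6.5; After the difference (first − rest): starting from the r=8.5 cylinder, the 15.5×15.5 cube at (0, 1.5) partially overlaps it — only the 42.77 mm² overlap (of its 240.25 mm²) is removed, clipping the outline; the r=6.5 cylinder at (11, 11) misses the remaining region (no effect) — 1 connected region; (whole slice rotated 80° about Z — lengths, areas and connectivity unchanged). Overall, the cross-section is a single solid region. Undo the 80° rotation: the query point maps to (-12.500, 5.818) in the un-rotated model frame. The nearest boundary edge runs (-8.50, 0.00)→(-7.85, 3.25); distance from the point to it = 5.31 mm. The point is not inside any of the regions above, so it lies outside the cross-section (5.31 mm from the nearest boundary).

outside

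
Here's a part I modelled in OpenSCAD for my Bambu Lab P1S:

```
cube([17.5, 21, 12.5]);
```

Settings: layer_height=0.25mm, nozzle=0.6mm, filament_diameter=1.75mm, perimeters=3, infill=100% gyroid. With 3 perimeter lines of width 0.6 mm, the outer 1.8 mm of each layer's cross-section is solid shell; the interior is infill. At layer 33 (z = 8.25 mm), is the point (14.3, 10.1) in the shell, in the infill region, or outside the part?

At z = 8.25 mm: the cube is present — its section is the full 17.5×21 rectangle. Overall, the cross-section is a single solid region. The nearest boundary edge runs (17.50, 0.00)→(17.50, 21.00); distance from the point to it = 3.20 mm. The point is inside the cross-section and 3.20 mm from the nearest boundary — more than the 1.8 mm shell width (3 × 0.6), so it's in the infill interior.

infill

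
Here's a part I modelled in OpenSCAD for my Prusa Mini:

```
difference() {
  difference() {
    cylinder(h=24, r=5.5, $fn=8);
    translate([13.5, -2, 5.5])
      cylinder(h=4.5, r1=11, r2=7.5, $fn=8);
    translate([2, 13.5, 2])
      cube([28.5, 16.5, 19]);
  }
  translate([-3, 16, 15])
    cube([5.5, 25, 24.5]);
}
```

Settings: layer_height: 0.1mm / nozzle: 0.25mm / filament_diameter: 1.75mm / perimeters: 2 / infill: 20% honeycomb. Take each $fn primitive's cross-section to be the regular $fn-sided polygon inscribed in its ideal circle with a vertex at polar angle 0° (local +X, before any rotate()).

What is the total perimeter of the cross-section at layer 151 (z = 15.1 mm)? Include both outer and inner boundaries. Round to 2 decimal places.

At z = 15.1 mm: the r=5.5 cylinder contributes a regular 8-gon of circumradius 5.5 (perimeter = 2·8·5.500·sin(180°/8) = 33.68 mm); the cone at (13.5, -2) does not reach this height (z outside [5.5, 10]); the 28.5×16.5 cube at (2, 13.5) contributes its full rectangle (perimeter 90.00 mm); Subtracting the remaining from the first: starting from the r=5.5 cylinder, the 28.5×16.5 cube at (2, 13.5) misses the remaining region (no effect) — boundary = 33.68 mm; the cube at (-3, 16) (footprint 5.5×25) is included at this height (perimeter 61.00 mm); Subtracting the remaining from the first: starting from that combined region, the 5.5×25 cube at (-3, 16) misses the remaining region (no effect) — boundary = 33.68 mm. Overall, the cross-section is a single solid region. Total boundary length (outer) = 33.68 mm.

33.68 mm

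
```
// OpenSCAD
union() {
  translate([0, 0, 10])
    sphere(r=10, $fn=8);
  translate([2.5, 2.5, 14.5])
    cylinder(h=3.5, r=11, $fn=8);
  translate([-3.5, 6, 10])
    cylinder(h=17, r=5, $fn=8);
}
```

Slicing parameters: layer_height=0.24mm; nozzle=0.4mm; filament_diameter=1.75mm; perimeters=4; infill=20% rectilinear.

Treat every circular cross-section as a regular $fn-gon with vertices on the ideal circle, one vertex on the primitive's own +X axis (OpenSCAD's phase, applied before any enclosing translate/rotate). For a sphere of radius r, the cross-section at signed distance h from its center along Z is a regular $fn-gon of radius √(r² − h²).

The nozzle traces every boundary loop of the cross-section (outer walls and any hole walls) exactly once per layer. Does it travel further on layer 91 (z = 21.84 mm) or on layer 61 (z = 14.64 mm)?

layer 61 (z = 14.64 mm)

Layer 91 (z = 21.84): the sphere does not reach this height (|z−center|=11.840 > r=10); the cylinder at (2.5, 2.5) is not intersected at this z (z outside [14.5, 18]); the r=5 cylinder at (-3.5, 6) gives a regular 8-gon of circumradius 5 (constant along its height) (perimeter = 2·8·5.000·sin(180°/8) = 30.61 mm); Taking the union: only the r=5 cylinder at (-3.5, 6) is present, so the union is just that shape — boundary = 30.61 mm. So its perimeter = 30.61 mm. Layer 61 (z = 14.64): the r=10 sphere slices to a regular 8-gon of circumradius 8.858 (√(r²−h²) with h=4.64 from center) (perimeter = 2·8·8.858·sin(180°/8) = 54.24 mm); the cylinder at (2.5, 2.5): section is a regular 8-gon, circumradius r=11 (perimeter = 2·8·11.000·sin(180°/8) = 67.35 mm); the r=5 cylinder at (-3.5, 6) contributes a regular 8-gon of circumradius 5 (perimeter = 2·8·5.000·sin(180°/8) = 30.61 mm); Merging all regions: the regions partially overlap (shared area 267.31 mm²), so the edge portions inside another operand are dropped and the merged outline is re-measured after clipping — boundary = 70.60 mm. So its perimeter = 70.60 mm. Layer 61 is larger (70.60 vs 30.61 mm).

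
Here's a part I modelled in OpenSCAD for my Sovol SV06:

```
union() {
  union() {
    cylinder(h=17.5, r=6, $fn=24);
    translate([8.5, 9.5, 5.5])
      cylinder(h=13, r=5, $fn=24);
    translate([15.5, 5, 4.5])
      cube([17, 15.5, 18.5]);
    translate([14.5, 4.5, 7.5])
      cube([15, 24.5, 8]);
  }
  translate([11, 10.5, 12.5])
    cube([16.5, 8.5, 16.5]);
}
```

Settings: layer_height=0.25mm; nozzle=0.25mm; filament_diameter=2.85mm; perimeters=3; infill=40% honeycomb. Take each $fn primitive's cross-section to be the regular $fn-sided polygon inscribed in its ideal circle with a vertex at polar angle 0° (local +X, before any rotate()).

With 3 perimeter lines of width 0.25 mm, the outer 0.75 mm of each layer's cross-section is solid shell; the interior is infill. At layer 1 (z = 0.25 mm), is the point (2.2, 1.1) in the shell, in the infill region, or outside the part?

infill

At z = 0.25 mm: the cylinder: section is a regular 24-gon, circumradius r=6; the cylinder at (8.5, 9.5) is absent (z outside [5.5, 18.5]); the cube at (15.5, 5) is not intersected at this z (z outside [4.5, 23]); the cube at (14.5, 4.5) does not reach this height (z outside [7.5, 15.5]); Merging all regions: only the r=6 cylinder is present, so the union is just that shape — 1 connected region; the cube at (11, 10.5) is absent (z outside [12.5, 29]); Taking the union: only the result so far is present, so the union is just that shape — 1 connected region. Overall, the cross-section is a single solid region. The nearest boundary edge runs (5.80, 1.55)→(5.20, 3.00); distance from the point to it = 3.50 mm. The point is inside the cross-section and 3.50 mm from the nearest boundary — more than the 0.75 mm shell width (3 × 0.25), so it's in the infill interior.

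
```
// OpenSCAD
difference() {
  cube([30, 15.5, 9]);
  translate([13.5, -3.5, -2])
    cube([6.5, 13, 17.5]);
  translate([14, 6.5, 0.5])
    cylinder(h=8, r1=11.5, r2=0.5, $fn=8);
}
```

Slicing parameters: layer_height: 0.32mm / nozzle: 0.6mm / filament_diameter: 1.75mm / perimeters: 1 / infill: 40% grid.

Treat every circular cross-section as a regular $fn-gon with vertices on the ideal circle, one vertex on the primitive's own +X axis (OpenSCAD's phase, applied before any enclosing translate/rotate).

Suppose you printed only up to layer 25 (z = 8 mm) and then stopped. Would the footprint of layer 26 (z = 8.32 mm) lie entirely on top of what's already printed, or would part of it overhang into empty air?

part overhangs

Compare the two slices. At z = 8: the 30×15.5 cube contributes its full rectangle (area 465.00 mm²); the cube at (13.5, -3.5) (footprint 6.5×13) is included at this height (area 84.50 mm²); the cone at (14, 6.5) contributes a regular 8-gon of circumradius 1.188 (interpolated between r1=11.5 and r2=0.5 at t=0.938) (area = (8/2)·1.188²·sin(360°/8) = 3.99 mm²); Taking the first minus the rest: starting from the 30×15.5 cube (465.00 mm²), the 6.5×13 cube at (13.5, -3.5) partially overlaps it — only the 61.75 mm² overlap (of its 84.50 mm²) is removed, clipping the outline; the cone at (14, 6.5) partially overlaps it — only the 0.91 mm² overlap (of its 3.99 mm²) is removed, clipping the outline — area = 402.34 mm². At z = 8.32: the 30×15.5 cube contributes its full rectangle (area 465.00 mm²); the 6.5×13 cube at (13.5, -3.5) contributes its full rectangle (area 84.50 mm²); the cone at (14, 6.5) (r1=11.5→r2=0.5) has section circumradius 0.747 here — a regular 8-gon (area = (8/2)·0.747²·sin(360°/8) = 1.58 mm²); Taking the first minus the rest: starting from the 30×15.5 cube (465.00 mm²), the 6.5×13 cube at (13.5, -3.5) partially overlaps it — only the 61.75 mm² overlap (of its 84.50 mm²) is removed, clipping the outline; the cone at (14, 6.5) partially overlaps it — only the 0.15 mm² overlap (of its 1.58 mm²) is removed, clipping the outline — area = 403.10 mm². Checking containment: at z = 8.32 the cross-section extends beyond the z = 8 cross-section by about 0.76 mm².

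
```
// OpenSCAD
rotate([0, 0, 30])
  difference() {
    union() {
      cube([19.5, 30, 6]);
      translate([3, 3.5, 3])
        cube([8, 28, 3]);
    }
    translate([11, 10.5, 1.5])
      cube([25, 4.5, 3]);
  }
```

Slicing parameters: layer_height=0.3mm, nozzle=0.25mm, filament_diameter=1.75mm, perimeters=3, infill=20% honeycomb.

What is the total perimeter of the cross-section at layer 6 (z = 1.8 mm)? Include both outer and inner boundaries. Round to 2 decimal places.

116.00 mm

At z = 1.8 mm: the cube (footprint 19.5×30) is included at this height (perimeter 99.00 mm); the cube at (3, 3.5) is absent (z outside [3, 6]); Merging all regions: only the 19.5×30 cube is present, so the union is just that shape — boundary = 99.00 mm; the 25×4.5 cube at (11, 10.5) contributes its full rectangle (perimeter 59.00 mm); Taking the first minus the rest: starting from that combined region, the 25×4.5 cube at (11, 10.5) partially overlaps it — only the 38.25 mm² overlap (of its 112.50 mm²) is removed, clipping the outline — boundary = 116.00 mm; (whole slice rotated 30° about Z — lengths, areas and connectivity unchanged). Overall, the cross-section is a single solid region. Total boundary length (outer) = 116.00 mm.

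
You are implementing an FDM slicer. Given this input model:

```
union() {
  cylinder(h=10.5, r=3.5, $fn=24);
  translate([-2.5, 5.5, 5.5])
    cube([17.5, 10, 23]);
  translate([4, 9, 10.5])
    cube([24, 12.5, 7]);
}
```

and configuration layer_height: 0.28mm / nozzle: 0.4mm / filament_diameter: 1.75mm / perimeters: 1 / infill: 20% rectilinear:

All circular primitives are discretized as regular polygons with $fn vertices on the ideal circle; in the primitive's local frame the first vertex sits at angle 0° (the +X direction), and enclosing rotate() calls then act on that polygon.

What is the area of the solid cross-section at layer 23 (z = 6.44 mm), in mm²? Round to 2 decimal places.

213.05 mm²

At z = 6.44 mm: the r=3.5 cylinder contributes a regular 24-gon of circumradius 3.5 (area = (24/2)·3.500²·sin(360°/24) = 38.05 mm²); the cube at (-2.5, 5.5) is present — its section is the full 17.5×10 rectangle (area 175.00 mm²); the cube at (4, 9) is absent (z outside [10.5, 17.5]); Merging all regions: the 2 present regions are separate (no shared area or edge), so areas and boundary lengths simply add and each stays a separate island — area = 213.05 mm². Overall, the cross-section has 2 separate islands. Net area = 213.05 mm².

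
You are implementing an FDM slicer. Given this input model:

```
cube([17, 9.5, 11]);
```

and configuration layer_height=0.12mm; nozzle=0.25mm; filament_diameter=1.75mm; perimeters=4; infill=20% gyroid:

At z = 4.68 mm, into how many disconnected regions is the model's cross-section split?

At z = 4.68 mm: the cube (footprint 17×9.5) is included at this height. The result has 1 disconnected region.

1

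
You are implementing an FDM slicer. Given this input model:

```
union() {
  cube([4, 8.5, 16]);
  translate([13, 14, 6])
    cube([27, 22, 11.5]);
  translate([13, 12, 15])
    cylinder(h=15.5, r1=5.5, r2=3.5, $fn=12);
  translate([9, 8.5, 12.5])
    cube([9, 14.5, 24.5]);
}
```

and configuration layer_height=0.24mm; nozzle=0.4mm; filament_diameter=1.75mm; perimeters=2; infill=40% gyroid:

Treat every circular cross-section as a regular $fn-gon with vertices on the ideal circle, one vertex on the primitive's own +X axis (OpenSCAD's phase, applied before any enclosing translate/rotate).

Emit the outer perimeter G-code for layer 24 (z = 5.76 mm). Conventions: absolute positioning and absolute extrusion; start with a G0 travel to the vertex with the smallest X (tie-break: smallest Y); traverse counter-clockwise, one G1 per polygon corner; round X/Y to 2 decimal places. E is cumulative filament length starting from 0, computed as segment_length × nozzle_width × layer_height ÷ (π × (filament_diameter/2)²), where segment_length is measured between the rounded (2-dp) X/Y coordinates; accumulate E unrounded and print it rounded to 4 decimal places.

At z = 5.76 mm: the cube (footprint 4×8.5) is included at this height; the cube at (13, 14) is not intersected at this z (z outside [6, 17.5]); the cone at (13, 12) is not intersected at this z (z outside [15, 30.5]); the cube at (9, 8.5) does not reach this height (z outside [12.5, 37]); Merging all regions: only the 4×8.5 cube is present, so the union is just that shape — 1 connected region. The outline is a single polygon with 4 vertices. Extrusion per mm of travel: 0.4 × 0.24 / (π × 0.875²) = 0.039912. Accumulating E over each segment gives final E = 0.9978.

G0 X0.00 Y0.00 Z5.76
G1 X4.00 Y0.00 E0.1596
G1 X4.00 Y8.50 E0.4989
G1 X0.00 Y8.50 E0.6586
G1 X0.00 Y0.00 E0.9978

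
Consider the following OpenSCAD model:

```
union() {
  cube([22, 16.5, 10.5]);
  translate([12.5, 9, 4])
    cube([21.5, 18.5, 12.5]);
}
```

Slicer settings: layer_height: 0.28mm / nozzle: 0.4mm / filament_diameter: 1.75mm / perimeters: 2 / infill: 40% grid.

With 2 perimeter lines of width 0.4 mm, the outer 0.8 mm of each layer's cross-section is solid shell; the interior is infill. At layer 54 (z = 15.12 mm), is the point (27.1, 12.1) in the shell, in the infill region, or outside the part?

infill

At z = 15.12 mm: the cube does not reach this height (z outside [0, 10.5]); the cube at (12.5, 9) is present — its section is the full 21.5×18.5 rectangle; Merging all regions: only the 21.5×18.5 cube at (12.5, 9) is present, so the union is just that shape — 1 connected region. Overall, the cross-section is a single solid region. The nearest boundary edge runs (12.50, 9.00)→(34.00, 9.00); distance from the point to it = 3.10 mm. The point is inside the cross-section and 3.10 mm from the nearest boundary — more than the 0.8 mm shell width (2 × 0.4), so it's in the infill interior.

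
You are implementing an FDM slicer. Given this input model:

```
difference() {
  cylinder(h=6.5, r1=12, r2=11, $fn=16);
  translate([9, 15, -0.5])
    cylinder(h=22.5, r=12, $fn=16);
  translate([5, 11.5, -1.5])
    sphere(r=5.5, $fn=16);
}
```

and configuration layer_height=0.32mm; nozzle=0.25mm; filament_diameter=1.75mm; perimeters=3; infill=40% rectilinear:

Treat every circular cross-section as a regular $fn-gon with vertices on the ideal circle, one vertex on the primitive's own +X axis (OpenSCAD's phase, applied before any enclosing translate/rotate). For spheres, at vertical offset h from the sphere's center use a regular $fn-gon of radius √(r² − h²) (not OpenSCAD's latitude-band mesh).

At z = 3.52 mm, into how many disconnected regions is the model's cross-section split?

1

At z = 3.52 mm: the cone contributes a regular 16-gon of circumradius 11.458 (interpolated between r1=12 and r2=11 at t=0.542); the r=12 cylinder at (9, 15) gives a regular 16-gon of circumradius 12 (constant along its height); the r=5.5 sphere at (5, 11.5) slices to a regular 16-gon of circumradius 2.247 (√(r²−h²) with h=5.02 from center); Taking the first minus the rest: starting from the cone, the r=12 cylinder at (9, 15) partially overlaps it — only the 59.01 mm² overlap (of its 440.85 mm²) is removed, clipping the outline; the r=5.5 sphere at (5, 11.5) misses the remaining region (no effect) — 1 connected region. The result has 1 disconnected region.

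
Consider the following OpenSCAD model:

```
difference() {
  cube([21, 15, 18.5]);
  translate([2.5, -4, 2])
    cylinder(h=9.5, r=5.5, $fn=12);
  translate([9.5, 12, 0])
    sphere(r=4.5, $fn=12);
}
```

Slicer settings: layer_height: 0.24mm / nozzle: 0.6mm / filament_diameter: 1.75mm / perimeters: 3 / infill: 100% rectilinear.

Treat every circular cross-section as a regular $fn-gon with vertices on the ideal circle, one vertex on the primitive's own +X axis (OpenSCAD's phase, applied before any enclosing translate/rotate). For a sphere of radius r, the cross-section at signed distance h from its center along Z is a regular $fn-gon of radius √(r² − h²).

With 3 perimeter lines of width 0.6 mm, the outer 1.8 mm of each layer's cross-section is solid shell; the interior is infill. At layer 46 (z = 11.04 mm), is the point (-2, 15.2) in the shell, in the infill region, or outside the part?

outside

At z = 11.04 mm: the 21×15 cube contributes its full rectangle; the cylinder at (2.5, -4): section is a regular 12-gon, circumradius r=5.5; the sphere at (9.5, 12) is not intersected at this z (|z−center|=11.040 > r=4.5); Subtracting the remaining from the first: starting from the 21×15 cube, the r=5.5 cylinder at (2.5, -4) partially overlaps it — only the 6.32 mm² overlap (of its 90.75 mm²) is removed, clipping the outline — 1 connected region. Overall, the cross-section is a single solid region. The nearest boundary edge runs (0.00, 15.00)→(21.00, 15.00); distance from the point to it = 2.01 mm. The point is not inside any of the regions above, so it lies outside the cross-section (2.01 mm from the nearest boundary).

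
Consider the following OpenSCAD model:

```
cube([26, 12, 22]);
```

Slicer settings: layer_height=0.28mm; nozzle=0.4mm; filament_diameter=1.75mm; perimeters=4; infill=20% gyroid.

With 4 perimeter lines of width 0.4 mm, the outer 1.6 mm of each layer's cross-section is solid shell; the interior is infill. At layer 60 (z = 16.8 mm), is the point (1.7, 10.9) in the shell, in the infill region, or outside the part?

shell

At z = 16.8 mm: the cube is present — its section is the full 26×12 rectangle. Overall, the cross-section is a single solid region. The nearest boundary edge runs (26.00, 12.00)→(0.00, 12.00); distance from the point to it = 1.10 mm. The point is inside the cross-section, 1.10 mm from the nearest boundary — within the 1.6 mm shell band (4 × 0.4).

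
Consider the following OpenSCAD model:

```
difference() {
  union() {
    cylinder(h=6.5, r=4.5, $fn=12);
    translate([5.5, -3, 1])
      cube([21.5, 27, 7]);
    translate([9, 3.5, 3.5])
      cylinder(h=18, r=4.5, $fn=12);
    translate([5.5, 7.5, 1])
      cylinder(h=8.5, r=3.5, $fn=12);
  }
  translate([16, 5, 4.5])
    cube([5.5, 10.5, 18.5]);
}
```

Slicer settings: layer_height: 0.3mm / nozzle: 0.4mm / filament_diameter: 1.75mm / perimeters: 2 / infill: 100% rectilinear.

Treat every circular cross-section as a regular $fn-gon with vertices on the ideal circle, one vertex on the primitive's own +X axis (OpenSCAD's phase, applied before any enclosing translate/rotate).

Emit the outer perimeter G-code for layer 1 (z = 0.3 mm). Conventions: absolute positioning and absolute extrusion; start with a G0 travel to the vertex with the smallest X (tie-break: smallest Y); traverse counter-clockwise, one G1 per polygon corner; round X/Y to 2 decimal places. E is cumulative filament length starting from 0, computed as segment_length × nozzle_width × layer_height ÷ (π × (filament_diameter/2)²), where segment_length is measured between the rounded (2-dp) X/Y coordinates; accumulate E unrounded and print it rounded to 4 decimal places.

G0 X-4.50 Y0.00 Z0.30
G1 X-3.90 Y-2.25 E0.1162
G1 X-2.25 Y-3.90 E0.2326
G1 X0.00 Y-4.50 E0.3488
G1 X2.25 Y-3.90 E0.4649
G1 X3.90 Y-2.25 E0.5814
G1 X4.50 Y0.00 E0.6975
G1 X3.90 Y2.25 E0.8137
G1 X2.25 Y3.90 E0.9301
G1 X0.00 Y4.50 E1.0463
G1 X-2.25 Y3.90 E1.1625
G1 X-3.90 Y2.25 E1.2789
G1 X-4.50 Y0.00 E1.3951

At z = 0.3 mm: the r=4.5 cylinder contributes a regular 12-gon of circumradius 4.5; the cube at (5.5, -3) does not reach this height (z outside [1, 8]); the cylinder at (9, 3.5) is absent (z outside [3.5, 21.5]); the cylinder at (5.5, 7.5) is not intersected at this z (z outside [1, 9.5]); Taking the union: only the r=4.5 cylinder is present, so the union is just that shape — 1 connected region; the cube at (16, 5) does not reach this height (z outside [4.5, 23]); Taking the first minus the rest: none of the subtracted shapes is present at this height, so that combined region is unchanged — 1 connected region. The outline is a single polygon with 12 vertices. Extrusion per mm of travel: 0.4 × 0.3 / (π × 0.875²) = 0.049890. Accumulating E over each segment gives final E = 1.3951.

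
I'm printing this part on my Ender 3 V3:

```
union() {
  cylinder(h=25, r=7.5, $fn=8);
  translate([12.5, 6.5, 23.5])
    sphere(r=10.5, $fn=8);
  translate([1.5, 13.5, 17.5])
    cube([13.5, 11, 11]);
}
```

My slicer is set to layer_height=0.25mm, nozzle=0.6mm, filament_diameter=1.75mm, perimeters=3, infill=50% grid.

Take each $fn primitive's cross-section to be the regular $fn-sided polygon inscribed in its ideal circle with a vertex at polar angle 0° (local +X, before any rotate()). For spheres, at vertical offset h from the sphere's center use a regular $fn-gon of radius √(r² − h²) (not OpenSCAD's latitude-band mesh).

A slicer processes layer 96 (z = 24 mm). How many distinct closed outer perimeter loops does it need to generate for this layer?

1

At z = 24 mm: the r=7.5 cylinder gives a regular 8-gon of circumradius 7.5 (constant along its height); the r=10.5 sphere at (12.5, 6.5) slices to a regular 8-gon of circumradius 10.488 (√(r²−h²) with h=0.5 from center); the 13.5×11 cube at (1.5, 13.5) contributes its full rectangle; Taking the union: the regions partially overlap (shared area 41.65 mm²), so overlapping operands fuse into one piece — 1 connected region. The result has 1 disconnected region.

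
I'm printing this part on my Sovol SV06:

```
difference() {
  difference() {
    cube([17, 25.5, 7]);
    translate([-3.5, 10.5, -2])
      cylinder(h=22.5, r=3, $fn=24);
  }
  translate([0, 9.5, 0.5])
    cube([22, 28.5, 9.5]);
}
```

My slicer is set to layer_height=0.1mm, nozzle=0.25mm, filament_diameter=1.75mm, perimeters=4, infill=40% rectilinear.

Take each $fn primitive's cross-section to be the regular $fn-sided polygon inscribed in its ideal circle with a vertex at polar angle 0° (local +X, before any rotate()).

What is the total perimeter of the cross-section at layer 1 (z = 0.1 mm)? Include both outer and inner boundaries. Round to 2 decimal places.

85.00 mm

At z = 0.1 mm: the cube (footprint 17×25.5) is included at this height (perimeter 85.00 mm); the r=3 cylinder at (-3.5, 10.5) gives a regular 24-gon of circumradius 3 (constant along its height) (perimeter = 2·24·3.000·sin(180°/24) = 18.80 mm); Subtracting the remaining from the first: starting from the 17×25.5 cube, the r=3 cylinder at (-3.5, 10.5) misses the remaining region (no effect) — boundary = 85.00 mm; the cube at (0, 9.5) does not reach this height (z outside [0.5, 10]); Subtracting the remaining from the first: none of the subtracted shapes is present at this height, so the result so far is unchanged — boundary = 85.00 mm. Overall, the cross-section is a single solid region. Total boundary length (outer) = 85.00 mm.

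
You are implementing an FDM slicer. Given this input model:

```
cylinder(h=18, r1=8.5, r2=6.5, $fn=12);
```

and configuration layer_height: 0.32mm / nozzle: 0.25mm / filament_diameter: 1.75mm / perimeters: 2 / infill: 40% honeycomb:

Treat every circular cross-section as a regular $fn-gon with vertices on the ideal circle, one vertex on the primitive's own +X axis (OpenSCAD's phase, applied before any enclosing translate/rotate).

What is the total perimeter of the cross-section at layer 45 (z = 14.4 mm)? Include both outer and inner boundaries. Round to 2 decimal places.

42.86 mm

At z = 14.4 mm: the cone (r1=8.5→r2=6.5) has section circumradius 6.900 here — a regular 12-gon (perimeter = 2·12·6.900·sin(180°/12) = 42.86 mm). Overall, the cross-section is a single solid region. Total boundary length (outer) = 42.86 mm.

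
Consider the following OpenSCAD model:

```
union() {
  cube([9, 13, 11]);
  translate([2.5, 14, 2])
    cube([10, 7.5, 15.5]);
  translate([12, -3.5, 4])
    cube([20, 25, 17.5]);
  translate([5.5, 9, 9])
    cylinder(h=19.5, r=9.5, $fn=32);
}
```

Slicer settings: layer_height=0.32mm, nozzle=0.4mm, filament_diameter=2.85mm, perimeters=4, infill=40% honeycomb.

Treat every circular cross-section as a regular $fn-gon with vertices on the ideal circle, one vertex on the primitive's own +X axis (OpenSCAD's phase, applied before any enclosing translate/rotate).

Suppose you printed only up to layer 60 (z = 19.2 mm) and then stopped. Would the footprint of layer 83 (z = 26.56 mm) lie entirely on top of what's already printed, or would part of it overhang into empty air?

Compare the two slices. At z = 19.2: the cube does not reach this height (z outside [0, 11]); the cube at (2.5, 14) is absent (z outside [2, 17.5]); the 20×25 cube at (12, -3.5) contributes its full rectangle (area 500.00 mm²); the r=9.5 cylinder at (5.5, 9) gives a regular 32-gon of circumradius 9.5 (constant along its height) (area = (32/2)·9.500²·sin(360°/32) = 281.71 mm²); Taking the union: the regions partially overlap — summed areas 781.71 mm² minus the doubly-counted overlap 28.26 mm² gives 753.45 mm² — area = 753.45 mm². At z = 26.56: the cube does not reach this height (z outside [0, 11]); the cube at (2.5, 14) is not intersected at this z (z outside [2, 17.5]); the cube at (12, -3.5) is not intersected at this z (z outside [4, 21.5]); the r=9.5 cylinder at (5.5, 9) gives a regular 32-gon of circumradius 9.5 (constant along its height) (area = (32/2)·9.500²·sin(360°/32) = 281.71 mm²); Taking the union: only the r=9.5 cylinder at (5.5, 9) is present, so the union is just that shape — area = 281.71 mm². Checking containment: the cross-section at z = 26.56 is a subset of the cross-section at z = 19.2.

entirely on top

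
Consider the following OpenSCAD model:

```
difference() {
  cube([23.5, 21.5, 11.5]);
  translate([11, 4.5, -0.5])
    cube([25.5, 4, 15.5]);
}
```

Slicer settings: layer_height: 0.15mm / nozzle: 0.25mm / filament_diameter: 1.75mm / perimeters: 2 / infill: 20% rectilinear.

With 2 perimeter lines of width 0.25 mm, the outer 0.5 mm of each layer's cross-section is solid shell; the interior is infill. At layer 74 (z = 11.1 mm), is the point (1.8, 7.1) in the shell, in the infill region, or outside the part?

At z = 11.1 mm: the 23.5×21.5 cube contributes its full rectangle; the cube at (11, 4.5) (footprint 25.5×4) is included at this height; After the difference (first − rest): starting from the 23.5×21.5 cube, the 25.5×4 cube at (11, 4.5) partially overlaps it — only the 50.00 mm² overlap (of its 102.00 mm²) is removed, clipping the outline — 1 connected region. Overall, the cross-section is a single solid region. The nearest boundary edge runs (0.00, 0.00)→(0.00, 21.50); distance from the point to it = 1.80 mm. The point is inside the cross-section and 1.80 mm from the nearest boundary — more than the 0.5 mm shell width (2 × 0.25), so it's in the infill interior.

infill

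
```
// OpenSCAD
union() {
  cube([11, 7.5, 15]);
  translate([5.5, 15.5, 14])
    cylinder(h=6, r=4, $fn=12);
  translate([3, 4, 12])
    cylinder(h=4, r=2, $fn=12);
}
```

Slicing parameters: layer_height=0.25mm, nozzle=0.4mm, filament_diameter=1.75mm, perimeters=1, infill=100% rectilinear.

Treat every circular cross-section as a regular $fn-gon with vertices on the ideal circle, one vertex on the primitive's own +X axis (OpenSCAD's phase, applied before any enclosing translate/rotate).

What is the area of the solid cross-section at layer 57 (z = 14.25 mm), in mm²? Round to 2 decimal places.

130.50 mm²

At z = 14.25 mm: the 11×7.5 cube contributes its full rectangle (area 82.50 mm²); the cylinder at (5.5, 15.5): section is a regular 12-gon, circumradius r=4 (area = (12/2)·4.000²·sin(360°/12) = 48.00 mm²); the r=2 cylinder at (3, 4) gives a regular 12-gon of circumradius 2 (constant along its height) (area = (12/2)·2.000²·sin(360°/12) = 12.00 mm²); Combining (union): the regions partially overlap — summed areas 142.50 mm² minus the doubly-counted overlap 12.00 mm² gives 130.50 mm² — area = 130.50 mm². Overall, the cross-section has 2 separate islands. Net area = 130.50 mm².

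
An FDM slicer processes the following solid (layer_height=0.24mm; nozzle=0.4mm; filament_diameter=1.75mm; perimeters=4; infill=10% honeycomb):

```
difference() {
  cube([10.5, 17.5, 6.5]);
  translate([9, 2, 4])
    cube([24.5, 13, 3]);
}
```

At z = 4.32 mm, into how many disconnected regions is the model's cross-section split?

At z = 4.32 mm: the cube is present — its section is the full 10.5×17.5 rectangle; the 24.5×13 cube at (9, 2) contributes its full rectangle; Subtracting the remaining from the first: starting from the 10.5×17.5 cube, the 24.5×13 cube at (9, 2) partially overlaps it — only the 19.50 mm² overlap (of its 318.50 mm²) is removed, clipping the outline — 1 connected region. The result has 1 disconnected region.

1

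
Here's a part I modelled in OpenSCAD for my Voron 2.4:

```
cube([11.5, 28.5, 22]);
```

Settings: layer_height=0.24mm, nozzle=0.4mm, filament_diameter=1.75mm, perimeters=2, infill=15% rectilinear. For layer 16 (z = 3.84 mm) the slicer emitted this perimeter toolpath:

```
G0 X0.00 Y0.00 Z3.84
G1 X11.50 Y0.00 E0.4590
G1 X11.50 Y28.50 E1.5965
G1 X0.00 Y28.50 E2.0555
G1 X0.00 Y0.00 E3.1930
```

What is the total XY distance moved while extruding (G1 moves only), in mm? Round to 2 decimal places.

80.00 mm

Sum the Euclidean lengths of each G1 segment: total = 80.00 mm.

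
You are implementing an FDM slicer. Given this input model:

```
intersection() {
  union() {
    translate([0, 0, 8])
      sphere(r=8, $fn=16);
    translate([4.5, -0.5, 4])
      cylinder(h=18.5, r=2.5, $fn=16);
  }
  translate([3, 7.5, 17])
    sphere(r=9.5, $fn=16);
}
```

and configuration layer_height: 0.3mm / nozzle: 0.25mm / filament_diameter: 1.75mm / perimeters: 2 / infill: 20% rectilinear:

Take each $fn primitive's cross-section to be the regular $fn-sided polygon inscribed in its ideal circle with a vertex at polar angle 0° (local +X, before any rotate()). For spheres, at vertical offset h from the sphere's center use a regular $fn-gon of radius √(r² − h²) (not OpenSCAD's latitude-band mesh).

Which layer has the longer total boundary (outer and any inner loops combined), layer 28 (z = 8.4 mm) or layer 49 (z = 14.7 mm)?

Layer 28 (z = 8.4): the sphere: section is a regular 16-gon, circumradius = √(r²−h²) = √(8²−0.4²) = 7.990 (perimeter = 2·16·7.990·sin(180°/16) = 49.88 mm); the cylinder at (4.5, -0.5): section is a regular 16-gon, circumradius r=2.5 (perimeter = 2·16·2.500·sin(180°/16) = 15.61 mm); Merging all regions: the r=2.5 cylinder at (4.5, -0.5) lies entirely inside the r=8 sphere, so the union is just the r=8 sphere — boundary = 49.88 mm; the r=9.5 sphere at (3, 7.5) contributes a regular 16-gon of circumradius √(9.5²−8.6²) = 4.036 (perimeter = 2·16·4.036·sin(180°/16) = 25.20 mm); Keeping only the common overlap: the r=9.5 sphere at (3, 7.5) partially overlaps the result so far; clipping to the common part keeps 20.86 mm² — boundary = 18.19 mm. So its perimeter = 18.19 mm. Layer 49 (z = 14.7): the r=8 sphere contributes a regular 16-gon of circumradius √(8²−6.7²) = 4.371 (perimeter = 2·16·4.371·sin(180°/16) = 27.29 mm); the r=2.5 cylinder at (4.5, -0.5) gives a regular 16-gon of circumradius 2.5 (constant along its height) (perimeter = 2·16·2.500·sin(180°/16) = 15.61 mm); Merging all regions: the regions partially overlap (shared area 7.40 mm²), so the edge portions inside another operand are dropped and the merged outline is re-measured after clipping — boundary = 32.02 mm; the r=9.5 sphere at (3, 7.5) slices to a regular 16-gon of circumradius 9.217 (√(r²−h²) with h=2.3 from center) (perimeter = 2·16·9.217·sin(180°/16) = 57.54 mm); Taking the intersection: the r=9.5 sphere at (3, 7.5) partially overlaps the result so far; clipping to the common part keeps 42.52 mm² — boundary = 26.87 mm. So its perimeter = 26.87 mm. Layer 49 is larger (26.87 vs 18.19 mm).

layer 49 (z = 14.7 mm)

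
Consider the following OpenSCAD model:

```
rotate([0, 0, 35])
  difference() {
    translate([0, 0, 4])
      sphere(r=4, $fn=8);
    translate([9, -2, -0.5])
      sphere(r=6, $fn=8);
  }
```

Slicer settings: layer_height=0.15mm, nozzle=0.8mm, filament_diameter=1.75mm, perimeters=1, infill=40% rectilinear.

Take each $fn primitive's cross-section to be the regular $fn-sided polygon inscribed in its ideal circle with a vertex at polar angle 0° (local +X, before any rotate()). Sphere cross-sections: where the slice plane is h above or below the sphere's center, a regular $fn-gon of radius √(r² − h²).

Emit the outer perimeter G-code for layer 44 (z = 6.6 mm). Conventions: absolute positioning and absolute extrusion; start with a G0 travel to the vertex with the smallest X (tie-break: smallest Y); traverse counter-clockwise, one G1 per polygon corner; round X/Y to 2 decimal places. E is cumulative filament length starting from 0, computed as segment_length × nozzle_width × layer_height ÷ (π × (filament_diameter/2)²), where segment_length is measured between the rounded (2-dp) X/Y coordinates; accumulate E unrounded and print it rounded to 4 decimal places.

G0 X-2.99 Y0.53 Z6.60
G1 X-2.49 Y-1.74 E0.1160
G1 X-0.53 Y-2.99 E0.2319
G1 X1.74 Y-2.49 E0.3479
G1 X2.99 Y-0.53 E0.4639
G1 X2.49 Y1.74 E0.5799
G1 X0.53 Y2.99 E0.6958
G1 X-1.74 Y2.49 E0.8118
G1 X-2.99 Y0.53 E0.9278

At z = 6.6 mm: the r=4 sphere slices to a regular 8-gon of circumradius 3.040 (√(r²−h²) with h=2.6 from center); the sphere at (9, -2) is absent (|z−center|=7.100 > r=6); Taking the first minus the rest: none of the subtracted shapes is present at this height, so the r=4 sphere is unchanged — 1 connected region; (whole slice rotated 35° about Z — lengths, areas and connectivity unchanged). The outline is a single polygon with 8 vertices. Extrusion per mm of travel: 0.8 × 0.15 / (π × 0.875²) = 0.049890. Accumulating E over each segment gives final E = 0.9278.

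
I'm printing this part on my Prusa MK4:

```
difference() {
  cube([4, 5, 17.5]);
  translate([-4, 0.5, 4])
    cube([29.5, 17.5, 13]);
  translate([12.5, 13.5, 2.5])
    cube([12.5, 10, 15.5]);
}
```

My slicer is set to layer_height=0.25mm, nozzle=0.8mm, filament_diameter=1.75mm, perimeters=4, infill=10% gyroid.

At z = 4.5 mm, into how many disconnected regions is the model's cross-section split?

1

At z = 4.5 mm: the cube is present — its section is the full 4×5 rectangle; the cube at (-4, 0.5) (footprint 29.5×17.5) is included at this height; the cube at (12.5, 13.5) (footprint 12.5×10) is included at this height; Subtracting the remaining from the first: starting from the 4×5 cube, the 29.5×17.5 cube at (-4, 0.5) partially overlaps it — only the 18.00 mm² overlap (of its 516.25 mm²) is removed, clipping the outline; the 12.5×10 cube at (12.5, 13.5) misses the remaining region (no effect) — 1 connected region. The result has 1 disconnected region.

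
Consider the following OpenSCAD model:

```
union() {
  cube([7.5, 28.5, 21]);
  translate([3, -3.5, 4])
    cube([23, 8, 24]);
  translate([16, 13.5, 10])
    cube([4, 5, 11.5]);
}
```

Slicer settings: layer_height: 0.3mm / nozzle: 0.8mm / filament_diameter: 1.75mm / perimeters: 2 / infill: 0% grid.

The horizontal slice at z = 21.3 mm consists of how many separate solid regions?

At z = 21.3 mm: the cube is absent (z outside [0, 21]); the cube at (3, -3.5) is present — its section is the full 23×8 rectangle; the 4×5 cube at (16, 13.5) contributes its full rectangle; Combining (union): the 2 present regions are separate (no shared area or edge), so areas and boundary lengths simply add and each stays a separate island — 2 connected regions. The result has 2 disconnected regions.

2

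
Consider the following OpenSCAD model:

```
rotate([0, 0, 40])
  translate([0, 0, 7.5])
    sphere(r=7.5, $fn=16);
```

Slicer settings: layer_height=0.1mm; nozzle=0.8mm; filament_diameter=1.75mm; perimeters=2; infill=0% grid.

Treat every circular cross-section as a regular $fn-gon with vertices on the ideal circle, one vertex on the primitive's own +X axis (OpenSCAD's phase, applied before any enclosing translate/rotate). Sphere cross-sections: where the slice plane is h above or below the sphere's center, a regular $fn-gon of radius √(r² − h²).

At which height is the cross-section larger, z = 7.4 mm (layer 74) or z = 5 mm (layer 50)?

Layer 74 (z = 7.4): the r=7.5 sphere contributes a regular 16-gon of circumradius √(7.5²−0.1²) = 7.499 (area = (16/2)·7.499²·sin(360°/16) = 172.18 mm²); (whole slice rotated 40° about Z — lengths, areas and connectivity unchanged). So its area = 172.18 mm². Layer 50 (z = 5): the r=7.5 sphere slices to a regular 16-gon of circumradius 7.071 (√(r²−h²) with h=2.5 from center) (area = (16/2)·7.071²·sin(360°/16) = 153.07 mm²); (rotated 40° about Z; rotation is an isometry so areas/perimeters/island counts are preserved). So its area = 153.07 mm². Layer 74 is larger (172.18 vs 153.07 mm²).

layer 74 (z = 7.4 mm)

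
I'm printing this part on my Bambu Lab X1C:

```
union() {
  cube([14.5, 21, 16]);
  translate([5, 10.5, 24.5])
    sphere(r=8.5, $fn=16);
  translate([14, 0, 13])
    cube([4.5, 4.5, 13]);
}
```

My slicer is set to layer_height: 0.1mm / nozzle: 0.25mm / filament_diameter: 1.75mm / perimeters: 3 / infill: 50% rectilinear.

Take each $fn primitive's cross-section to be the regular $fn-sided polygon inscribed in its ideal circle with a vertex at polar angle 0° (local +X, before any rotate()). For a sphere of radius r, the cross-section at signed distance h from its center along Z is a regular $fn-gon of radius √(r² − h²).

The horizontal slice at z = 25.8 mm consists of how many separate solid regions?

2

At z = 25.8 mm: the cube is not intersected at this z (z outside [0, 16]); the r=8.5 sphere at (5, 10.5) contributes a regular 16-gon of circumradius √(8.5²−1.3²) = 8.400; the cube at (14, 0) (footprint 4.5×4.5) is included at this height; Combining (union): the 2 present regions are separate (no shared area or edge), so areas and boundary lengths simply add and each stays a separate island — 2 connected regions. The result has 2 disconnected regions.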